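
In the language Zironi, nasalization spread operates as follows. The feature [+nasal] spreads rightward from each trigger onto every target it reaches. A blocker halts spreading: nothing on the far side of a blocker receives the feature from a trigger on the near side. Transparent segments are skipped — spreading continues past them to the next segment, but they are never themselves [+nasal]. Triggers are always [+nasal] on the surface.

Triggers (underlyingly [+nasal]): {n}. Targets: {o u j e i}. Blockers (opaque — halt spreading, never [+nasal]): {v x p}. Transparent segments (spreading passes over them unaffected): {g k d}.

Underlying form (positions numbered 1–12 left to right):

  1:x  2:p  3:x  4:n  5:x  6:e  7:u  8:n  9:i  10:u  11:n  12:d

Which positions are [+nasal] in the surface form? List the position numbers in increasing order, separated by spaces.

From /n/ at 4 rightward: 5 /x/ blocks.
From /n/ at 8 rightward: 9 /i/ → [+nasal]; 10 /u/ → [+nasal]; 11 /n/ is itself a trigger — this domain ends here.
From /n/ at 11 rightward: 12 /d/ transparent; word edge.
Targets with no active source: positions 6 7 stay [-nasal].

4 8 9 10 11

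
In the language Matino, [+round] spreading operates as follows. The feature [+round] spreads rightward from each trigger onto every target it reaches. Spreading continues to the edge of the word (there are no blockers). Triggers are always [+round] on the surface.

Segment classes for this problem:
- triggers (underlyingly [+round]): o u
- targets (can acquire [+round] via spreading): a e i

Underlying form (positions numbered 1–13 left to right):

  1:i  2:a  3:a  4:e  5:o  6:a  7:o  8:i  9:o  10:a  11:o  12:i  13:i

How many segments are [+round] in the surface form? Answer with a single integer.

9

From /o/ at 5 rightward: 6 /a/ → [+round]; 7 /o/ is itself a trigger — this domain ends here.
From /o/ at 7 rightward: 8 /i/ → [+round]; 9 /o/ is itself a trigger — this domain ends here.
From /o/ at 9 rightward: 10 /a/ → [+round]; 11 /o/ is itself a trigger — this domain ends here.
From /o/ at 11 rightward: 12 /i/ → [+round]; 13 /i/ → [+round]; word edge.
Targets with no active source: positions 1 2 3 4 stay [-round].
[+round] positions on the surface: 5 6 7 8 9 10 11 12 13.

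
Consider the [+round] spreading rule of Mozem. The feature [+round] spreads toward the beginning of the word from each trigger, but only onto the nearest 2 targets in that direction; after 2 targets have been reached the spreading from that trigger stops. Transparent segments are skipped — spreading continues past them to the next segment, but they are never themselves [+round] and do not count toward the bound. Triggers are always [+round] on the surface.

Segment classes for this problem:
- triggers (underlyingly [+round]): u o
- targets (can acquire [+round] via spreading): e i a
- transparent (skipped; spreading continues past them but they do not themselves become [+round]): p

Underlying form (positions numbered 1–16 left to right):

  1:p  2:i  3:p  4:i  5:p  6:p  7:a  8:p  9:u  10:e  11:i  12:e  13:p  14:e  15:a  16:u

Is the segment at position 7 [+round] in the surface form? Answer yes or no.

yes

From /u/ at 9 leftward: 8 /p/ transparent; 7 /a/ → [+round]; 6 /p/ transparent; 5 /p/ transparent; 4 /i/ → [+round]; bound reached.
From /u/ at 16 leftward: 15 /a/ → [+round]; 14 /e/ → [+round]; bound reached.
Targets with no active source: positions 2 10 11 12 stay [-round].
[+round] positions on the surface: 4 7 9 14 15 16.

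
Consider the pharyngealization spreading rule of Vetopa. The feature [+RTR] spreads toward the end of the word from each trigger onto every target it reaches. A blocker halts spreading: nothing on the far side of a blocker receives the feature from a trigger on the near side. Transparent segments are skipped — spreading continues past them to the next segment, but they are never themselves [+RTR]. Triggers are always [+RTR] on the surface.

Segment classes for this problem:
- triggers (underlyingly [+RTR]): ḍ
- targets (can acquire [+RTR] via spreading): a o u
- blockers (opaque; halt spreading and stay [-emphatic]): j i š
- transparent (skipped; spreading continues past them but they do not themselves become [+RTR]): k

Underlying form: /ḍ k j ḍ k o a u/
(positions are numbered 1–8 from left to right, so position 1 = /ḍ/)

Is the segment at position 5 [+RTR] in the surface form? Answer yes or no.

From /ḍ/ at 1 rightward: 2 /k/ transparent; 3 /j/ blocks.
From /ḍ/ at 4 rightward: 5 /k/ transparent; 6 /o/ → [+RTR]; 7 /a/ → [+RTR]; 8 /u/ → [+RTR]; word edge.
[+RTR] positions on the surface: 1 4 6 7 8.

no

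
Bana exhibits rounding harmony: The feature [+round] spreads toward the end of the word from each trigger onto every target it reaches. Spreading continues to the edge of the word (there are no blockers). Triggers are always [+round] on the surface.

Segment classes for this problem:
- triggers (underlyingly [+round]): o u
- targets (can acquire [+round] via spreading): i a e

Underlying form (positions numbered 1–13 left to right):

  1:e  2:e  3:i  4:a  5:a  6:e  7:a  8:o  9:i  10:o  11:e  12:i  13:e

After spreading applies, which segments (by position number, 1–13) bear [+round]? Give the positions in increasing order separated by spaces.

From /o/ at 8 rightward: 9 /i/ → [+round]; 10 /o/ is itself a trigger — this domain ends here.
From /o/ at 10 rightward: 11 /e/ → [+round]; 12 /i/ → [+round]; 13 /e/ → [+round]; word edge.
Targets with no active source: positions 1 2 3 4 5 6 7 stay [-round].

8 9 10 11 12 13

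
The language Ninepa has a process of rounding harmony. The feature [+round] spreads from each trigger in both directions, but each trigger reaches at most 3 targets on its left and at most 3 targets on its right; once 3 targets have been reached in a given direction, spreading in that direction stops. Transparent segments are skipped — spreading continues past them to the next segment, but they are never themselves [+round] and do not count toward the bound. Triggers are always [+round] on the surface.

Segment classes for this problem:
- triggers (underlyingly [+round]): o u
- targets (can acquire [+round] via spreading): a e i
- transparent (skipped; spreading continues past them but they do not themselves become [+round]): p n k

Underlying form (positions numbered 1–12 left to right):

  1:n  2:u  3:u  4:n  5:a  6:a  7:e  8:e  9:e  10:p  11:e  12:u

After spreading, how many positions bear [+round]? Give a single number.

From /u/ at 2 rightward: 3 /u/ is itself a trigger — this domain ends here.
From /u/ at 2 leftward: 1 /n/ transparent; word edge.
From /u/ at 3 rightward: 4 /n/ transparent; 5 /a/ → [+round]; 6 /a/ → [+round]; 7 /e/ → [+round]; bound reached.
From /u/ at 3 leftward: 2 /u/ is itself a trigger — this domain ends here.
From /u/ at 12 rightward: word edge.
From /u/ at 12 leftward: 11 /e/ → [+round]; 10 /p/ transparent; 9 /e/ → [+round]; 8 /e/ → [+round]; bound reached.
[+round] positions on the surface: 2 3 5 6 7 8 9 11 12.

9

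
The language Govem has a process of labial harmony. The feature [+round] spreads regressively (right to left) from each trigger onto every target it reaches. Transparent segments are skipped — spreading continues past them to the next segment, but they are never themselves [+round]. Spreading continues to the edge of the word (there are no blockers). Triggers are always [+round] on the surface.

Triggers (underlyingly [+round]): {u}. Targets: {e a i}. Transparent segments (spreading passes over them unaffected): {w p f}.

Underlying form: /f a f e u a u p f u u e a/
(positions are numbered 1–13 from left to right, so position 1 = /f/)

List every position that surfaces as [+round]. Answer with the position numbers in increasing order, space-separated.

2 4 5 6 7 10 11

From /u/ at 5 leftward: 4 /e/ → [+round]; 3 /f/ transparent; 2 /a/ → [+round]; 1 /f/ transparent; word edge.
From /u/ at 7 leftward: 6 /a/ → [+round]; 5 /u/ is itself a trigger — this domain ends here.
From /u/ at 10 leftward: 9 /f/ transparent; 8 /p/ transparent; 7 /u/ is itself a trigger — this domain ends here.
From /u/ at 11 leftward: 10 /u/ is itself a trigger — this domain ends here.
Targets with no active source: positions 12 13 stay [-round].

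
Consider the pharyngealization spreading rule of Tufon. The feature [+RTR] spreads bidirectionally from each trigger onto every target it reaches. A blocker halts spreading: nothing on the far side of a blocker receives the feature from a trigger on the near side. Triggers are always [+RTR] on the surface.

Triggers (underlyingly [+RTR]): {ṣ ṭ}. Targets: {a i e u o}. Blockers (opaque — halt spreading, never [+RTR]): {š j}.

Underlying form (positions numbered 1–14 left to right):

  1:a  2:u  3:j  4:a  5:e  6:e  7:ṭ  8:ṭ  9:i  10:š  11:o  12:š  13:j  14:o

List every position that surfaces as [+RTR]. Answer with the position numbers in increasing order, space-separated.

From /ṭ/ at 7 rightward: 8 /ṭ/ is itself a trigger — this domain ends here.
From /ṭ/ at 7 leftward: 6 /e/ → [+RTR]; 5 /e/ → [+RTR]; 4 /a/ → [+RTR]; 3 /j/ blocks.
From /ṭ/ at 8 rightward: 9 /i/ → [+RTR]; 10 /š/ blocks.
From /ṭ/ at 8 leftward: 7 /ṭ/ is itself a trigger — this domain ends here.
Targets with no active source: positions 1 2 11 14 stay [-emphatic].

4 5 6 7 8 9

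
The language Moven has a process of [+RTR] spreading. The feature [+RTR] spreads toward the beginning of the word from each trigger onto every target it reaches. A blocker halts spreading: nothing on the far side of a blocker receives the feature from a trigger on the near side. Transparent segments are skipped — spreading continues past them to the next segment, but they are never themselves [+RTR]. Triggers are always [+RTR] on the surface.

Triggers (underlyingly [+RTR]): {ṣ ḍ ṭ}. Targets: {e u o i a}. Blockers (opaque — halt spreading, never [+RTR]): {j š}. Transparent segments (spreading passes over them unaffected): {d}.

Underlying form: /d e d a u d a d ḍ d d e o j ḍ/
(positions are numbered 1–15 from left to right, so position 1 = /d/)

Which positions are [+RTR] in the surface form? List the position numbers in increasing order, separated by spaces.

From /ḍ/ at 9 leftward: 8 /d/ transparent; 7 /a/ → [+RTR]; 6 /d/ transparent; 5 /u/ → [+RTR]; 4 /a/ → [+RTR]; 3 /d/ transparent; 2 /e/ → [+RTR]; 1 /d/ transparent; word edge.
From /ḍ/ at 15 leftward: 14 /j/ blocks.
Targets with no active source: positions 12 13 stay [-emphatic].

2 4 5 7 9 15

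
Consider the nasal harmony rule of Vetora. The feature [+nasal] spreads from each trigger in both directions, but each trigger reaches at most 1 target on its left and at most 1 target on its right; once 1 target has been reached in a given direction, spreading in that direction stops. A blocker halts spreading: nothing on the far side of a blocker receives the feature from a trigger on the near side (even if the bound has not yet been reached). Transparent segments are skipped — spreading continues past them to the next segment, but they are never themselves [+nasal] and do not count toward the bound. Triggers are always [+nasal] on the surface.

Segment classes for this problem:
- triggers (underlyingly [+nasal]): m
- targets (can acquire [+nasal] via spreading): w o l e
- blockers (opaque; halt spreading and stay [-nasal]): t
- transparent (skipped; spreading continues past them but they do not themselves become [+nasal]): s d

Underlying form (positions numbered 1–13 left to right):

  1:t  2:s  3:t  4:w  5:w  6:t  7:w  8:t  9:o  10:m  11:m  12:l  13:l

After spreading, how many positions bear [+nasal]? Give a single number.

From /m/ at 10 rightward: 11 /m/ is itself a trigger — this domain ends here.
From /m/ at 10 leftward: 9 /o/ → [+nasal]; bound reached.
From /m/ at 11 rightward: 12 /l/ → [+nasal]; bound reached.
From /m/ at 11 leftward: 10 /m/ is itself a trigger — this domain ends here.
Targets with no active source: positions 4 5 7 13 stay [-nasal].
[+nasal] positions on the surface: 9 10 11 12.

4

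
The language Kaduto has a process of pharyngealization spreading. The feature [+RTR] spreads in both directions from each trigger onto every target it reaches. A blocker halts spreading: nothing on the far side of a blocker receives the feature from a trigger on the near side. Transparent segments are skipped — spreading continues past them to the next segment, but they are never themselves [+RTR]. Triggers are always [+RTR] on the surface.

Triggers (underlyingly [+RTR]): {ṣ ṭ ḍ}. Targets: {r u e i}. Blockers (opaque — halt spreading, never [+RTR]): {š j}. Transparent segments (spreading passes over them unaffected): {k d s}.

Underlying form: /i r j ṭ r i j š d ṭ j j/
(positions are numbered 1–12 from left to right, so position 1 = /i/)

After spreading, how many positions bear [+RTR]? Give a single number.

4

From /ṭ/ at 4 rightward: 5 /r/ → [+RTR]; 6 /i/ → [+RTR]; 7 /j/ blocks.
From /ṭ/ at 4 leftward: 3 /j/ blocks.
From /ṭ/ at 10 rightward: 11 /j/ blocks.
From /ṭ/ at 10 leftward: 9 /d/ transparent; 8 /š/ blocks.
Targets with no active source: positions 1 2 stay [-emphatic].
[+RTR] positions on the surface: 4 5 6 10.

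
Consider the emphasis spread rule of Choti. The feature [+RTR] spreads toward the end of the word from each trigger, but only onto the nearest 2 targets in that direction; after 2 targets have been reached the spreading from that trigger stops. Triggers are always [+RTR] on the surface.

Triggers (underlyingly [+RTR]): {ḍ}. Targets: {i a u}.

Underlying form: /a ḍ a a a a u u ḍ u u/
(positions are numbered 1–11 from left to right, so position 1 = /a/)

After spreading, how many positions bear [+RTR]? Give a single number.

6

From /ḍ/ at 2 rightward: 3 /a/ → [+RTR]; 4 /a/ → [+RTR]; bound reached.
From /ḍ/ at 9 rightward: 10 /u/ → [+RTR]; 11 /u/ → [+RTR]; bound reached.
Targets with no active source: positions 1 5 6 7 8 stay [-emphatic].
[+RTR] positions on the surface: 2 3 4 9 10 11.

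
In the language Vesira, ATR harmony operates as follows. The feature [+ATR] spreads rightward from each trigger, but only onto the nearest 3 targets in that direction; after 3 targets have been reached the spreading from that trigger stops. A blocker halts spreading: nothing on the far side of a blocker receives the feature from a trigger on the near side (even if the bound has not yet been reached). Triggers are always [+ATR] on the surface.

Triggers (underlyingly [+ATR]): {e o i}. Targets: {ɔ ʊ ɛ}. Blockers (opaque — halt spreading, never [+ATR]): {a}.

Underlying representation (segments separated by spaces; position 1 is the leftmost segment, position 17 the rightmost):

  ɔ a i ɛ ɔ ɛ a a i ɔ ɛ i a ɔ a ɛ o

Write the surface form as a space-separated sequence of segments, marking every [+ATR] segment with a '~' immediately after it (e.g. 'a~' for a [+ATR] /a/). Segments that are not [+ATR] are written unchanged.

ɔ a i~ ɛ~ ɔ~ ɛ~ a a i~ ɔ~ ɛ~ i~ a ɔ a ɛ o~

From /i/ at 3 rightward: 4 /ɛ/ → [+ATR]; 5 /ɔ/ → [+ATR]; 6 /ɛ/ → [+ATR]; bound reached.
From /i/ at 9 rightward: 10 /ɔ/ → [+ATR]; 11 /ɛ/ → [+ATR]; 12 /i/ is itself a trigger — this domain ends here.
From /i/ at 12 rightward: 13 /a/ blocks.
From /o/ at 17 rightward: word edge.
Targets with no active source: positions 1 14 16 stay [-ATR].
[+ATR] positions on the surface: 3 4 5 6 9 10 11 12 17.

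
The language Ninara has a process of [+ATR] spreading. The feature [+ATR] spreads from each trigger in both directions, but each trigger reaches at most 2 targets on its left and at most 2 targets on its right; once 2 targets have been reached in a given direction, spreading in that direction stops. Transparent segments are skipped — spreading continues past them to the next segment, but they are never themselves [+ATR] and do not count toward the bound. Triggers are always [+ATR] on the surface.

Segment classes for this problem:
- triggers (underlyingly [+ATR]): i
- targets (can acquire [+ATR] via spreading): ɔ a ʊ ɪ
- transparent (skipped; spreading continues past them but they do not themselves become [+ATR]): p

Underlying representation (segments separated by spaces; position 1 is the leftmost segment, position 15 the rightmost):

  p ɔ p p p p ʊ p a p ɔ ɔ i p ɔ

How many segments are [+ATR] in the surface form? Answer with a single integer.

From /i/ at 13 rightward: 14 /p/ transparent; 15 /ɔ/ → [+ATR]; word edge.
From /i/ at 13 leftward: 12 /ɔ/ → [+ATR]; 11 /ɔ/ → [+ATR]; bound reached.
Targets with no active source: positions 2 7 9 stay [-ATR].
[+ATR] positions on the surface: 11 12 13 15.

4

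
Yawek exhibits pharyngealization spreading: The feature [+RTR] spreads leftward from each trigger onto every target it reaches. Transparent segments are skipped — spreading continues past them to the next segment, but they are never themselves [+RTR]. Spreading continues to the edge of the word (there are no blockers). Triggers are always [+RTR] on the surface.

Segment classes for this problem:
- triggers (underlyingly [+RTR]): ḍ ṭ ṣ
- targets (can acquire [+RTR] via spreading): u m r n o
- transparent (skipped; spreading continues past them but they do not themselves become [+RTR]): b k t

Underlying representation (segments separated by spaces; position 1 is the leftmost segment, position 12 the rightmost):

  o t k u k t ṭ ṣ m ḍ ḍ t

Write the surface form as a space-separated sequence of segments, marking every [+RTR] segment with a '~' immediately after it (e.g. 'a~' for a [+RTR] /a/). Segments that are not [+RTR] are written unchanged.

o~ t k u~ k t ṭ~ ṣ~ m~ ḍ~ ḍ~ t

From /ṭ/ at 7 leftward: 6 /t/ transparent; 5 /k/ transparent; 4 /u/ → [+RTR]; 3 /k/ transparent; 2 /t/ transparent; 1 /o/ → [+RTR]; word edge.
From /ṣ/ at 8 leftward: 7 /ṭ/ is itself a trigger — this domain ends here.
From /ḍ/ at 10 leftward: 9 /m/ → [+RTR]; 8 /ṣ/ is itself a trigger — this domain ends here.
From /ḍ/ at 11 leftward: 10 /ḍ/ is itself a trigger — this domain ends here.
[+RTR] positions on the surface: 1 4 7 8 9 10 11.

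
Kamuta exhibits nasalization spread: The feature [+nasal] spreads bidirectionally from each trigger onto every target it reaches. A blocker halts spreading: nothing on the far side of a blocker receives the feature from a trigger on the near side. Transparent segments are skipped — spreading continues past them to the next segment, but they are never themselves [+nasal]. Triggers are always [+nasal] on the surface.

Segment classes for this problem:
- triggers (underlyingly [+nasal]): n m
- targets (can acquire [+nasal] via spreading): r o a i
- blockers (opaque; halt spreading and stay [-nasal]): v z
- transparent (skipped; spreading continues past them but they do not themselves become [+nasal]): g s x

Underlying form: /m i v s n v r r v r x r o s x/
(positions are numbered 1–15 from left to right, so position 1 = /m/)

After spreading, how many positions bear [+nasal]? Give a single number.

From /m/ at 1 rightward: 2 /i/ → [+nasal]; 3 /v/ blocks.
From /m/ at 1 leftward: word edge.
From /n/ at 5 rightward: 6 /v/ blocks.
From /n/ at 5 leftward: 4 /s/ transparent; 3 /v/ blocks.
Targets with no active source: positions 7 8 10 12 13 stay [-nasal].
[+nasal] positions on the surface: 1 2 5.

3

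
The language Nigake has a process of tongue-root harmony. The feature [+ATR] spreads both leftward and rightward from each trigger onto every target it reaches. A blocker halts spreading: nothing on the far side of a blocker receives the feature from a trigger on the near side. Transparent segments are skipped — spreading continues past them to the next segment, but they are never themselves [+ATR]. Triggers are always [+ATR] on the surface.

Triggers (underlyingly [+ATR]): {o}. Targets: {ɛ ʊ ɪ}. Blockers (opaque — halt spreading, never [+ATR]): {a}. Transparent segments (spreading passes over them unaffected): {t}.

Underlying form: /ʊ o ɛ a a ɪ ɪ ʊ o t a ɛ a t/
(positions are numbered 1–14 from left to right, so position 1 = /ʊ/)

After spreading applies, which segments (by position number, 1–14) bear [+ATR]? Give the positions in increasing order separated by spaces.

From /o/ at 2 rightward: 3 /ɛ/ → [+ATR]; 4 /a/ blocks.
From /o/ at 2 leftward: 1 /ʊ/ → [+ATR]; word edge.
From /o/ at 9 rightward: 10 /t/ transparent; 11 /a/ blocks.
From /o/ at 9 leftward: 8 /ʊ/ → [+ATR]; 7 /ɪ/ → [+ATR]; 6 /ɪ/ → [+ATR]; 5 /a/ blocks.
Target with no active source: position 12 stays [-ATR].

1 2 3 6 7 8 9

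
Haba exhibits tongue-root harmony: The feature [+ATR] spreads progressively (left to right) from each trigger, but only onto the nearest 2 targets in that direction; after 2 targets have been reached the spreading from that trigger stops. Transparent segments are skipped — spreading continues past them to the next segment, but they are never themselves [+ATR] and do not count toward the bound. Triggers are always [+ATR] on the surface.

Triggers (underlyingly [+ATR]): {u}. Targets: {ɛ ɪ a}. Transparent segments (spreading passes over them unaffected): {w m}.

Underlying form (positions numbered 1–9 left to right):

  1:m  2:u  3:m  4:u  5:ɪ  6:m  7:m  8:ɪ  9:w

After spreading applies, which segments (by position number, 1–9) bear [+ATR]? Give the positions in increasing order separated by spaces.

From /u/ at 2 rightward: 3 /m/ transparent; 4 /u/ is itself a trigger — this domain ends here.
From /u/ at 4 rightward: 5 /ɪ/ → [+ATR]; 6 /m/ transparent; 7 /m/ transparent; 8 /ɪ/ → [+ATR]; bound reached.

2 4 5 8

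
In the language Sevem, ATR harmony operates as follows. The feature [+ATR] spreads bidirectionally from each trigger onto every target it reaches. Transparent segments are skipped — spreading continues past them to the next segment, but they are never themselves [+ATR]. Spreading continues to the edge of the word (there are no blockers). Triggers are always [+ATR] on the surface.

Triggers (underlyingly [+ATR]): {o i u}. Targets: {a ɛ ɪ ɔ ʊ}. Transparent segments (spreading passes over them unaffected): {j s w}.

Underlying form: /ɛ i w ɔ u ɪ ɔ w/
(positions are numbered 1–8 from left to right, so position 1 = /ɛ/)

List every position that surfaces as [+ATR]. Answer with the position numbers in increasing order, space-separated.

From /i/ at 2 rightward: 3 /w/ transparent; 4 /ɔ/ → [+ATR]; 5 /u/ is itself a trigger — this domain ends here.
From /i/ at 2 leftward: 1 /ɛ/ → [+ATR]; word edge.
From /u/ at 5 rightward: 6 /ɪ/ → [+ATR]; 7 /ɔ/ → [+ATR]; 8 /w/ transparent; word edge.
From /u/ at 5 leftward: 4 /ɔ/ → [+ATR]; 3 /w/ transparent; 2 /i/ is itself a trigger — this domain ends here.

1 2 4 5 6 7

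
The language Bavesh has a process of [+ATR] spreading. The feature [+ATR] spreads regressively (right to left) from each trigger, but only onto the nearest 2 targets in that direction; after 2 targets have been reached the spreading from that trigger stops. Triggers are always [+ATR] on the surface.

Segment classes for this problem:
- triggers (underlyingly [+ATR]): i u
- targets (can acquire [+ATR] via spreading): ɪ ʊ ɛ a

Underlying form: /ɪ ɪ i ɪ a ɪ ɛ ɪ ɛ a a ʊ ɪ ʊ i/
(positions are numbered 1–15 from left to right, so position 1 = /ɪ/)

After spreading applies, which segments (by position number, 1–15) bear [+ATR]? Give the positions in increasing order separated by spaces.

1 2 3 13 14 15

From /i/ at 3 leftward: 2 /ɪ/ → [+ATR]; 1 /ɪ/ → [+ATR]; bound reached.
From /i/ at 15 leftward: 14 /ʊ/ → [+ATR]; 13 /ɪ/ → [+ATR]; bound reached.
Targets with no active source: positions 4 5 6 7 8 9 10 11 12 stay [-ATR].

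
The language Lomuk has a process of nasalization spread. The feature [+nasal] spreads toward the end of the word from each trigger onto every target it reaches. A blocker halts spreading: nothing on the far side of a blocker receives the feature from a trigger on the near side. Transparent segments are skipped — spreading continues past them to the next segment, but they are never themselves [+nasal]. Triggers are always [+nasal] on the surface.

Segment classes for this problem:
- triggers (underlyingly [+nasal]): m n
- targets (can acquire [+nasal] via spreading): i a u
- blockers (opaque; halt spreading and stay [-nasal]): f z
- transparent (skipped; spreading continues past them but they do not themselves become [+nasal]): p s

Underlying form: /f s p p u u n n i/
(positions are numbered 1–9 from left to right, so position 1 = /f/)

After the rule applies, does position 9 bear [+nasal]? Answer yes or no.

From /n/ at 7 rightward: 8 /n/ is itself a trigger — this domain ends here.
From /n/ at 8 rightward: 9 /i/ → [+nasal]; word edge.
Targets with no active source: positions 5 6 stay [-nasal].
[+nasal] positions on the surface: 7 8 9.

yes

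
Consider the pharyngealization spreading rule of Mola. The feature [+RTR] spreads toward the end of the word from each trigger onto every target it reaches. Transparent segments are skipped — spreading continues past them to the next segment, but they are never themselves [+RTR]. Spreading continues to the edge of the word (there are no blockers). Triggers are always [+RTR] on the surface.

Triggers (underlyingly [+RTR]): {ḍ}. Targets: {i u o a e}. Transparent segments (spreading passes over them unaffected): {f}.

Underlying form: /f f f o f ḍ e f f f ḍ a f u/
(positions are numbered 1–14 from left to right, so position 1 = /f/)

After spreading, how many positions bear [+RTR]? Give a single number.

5

From /ḍ/ at 6 rightward: 7 /e/ → [+RTR]; 8 /f/ transparent; 9 /f/ transparent; 10 /f/ transparent; 11 /ḍ/ is itself a trigger — this domain ends here.
From /ḍ/ at 11 rightward: 12 /a/ → [+RTR]; 13 /f/ transparent; 14 /u/ → [+RTR]; word edge.
Target with no active source: position 4 stays [-emphatic].
[+RTR] positions on the surface: 6 7 11 12 14.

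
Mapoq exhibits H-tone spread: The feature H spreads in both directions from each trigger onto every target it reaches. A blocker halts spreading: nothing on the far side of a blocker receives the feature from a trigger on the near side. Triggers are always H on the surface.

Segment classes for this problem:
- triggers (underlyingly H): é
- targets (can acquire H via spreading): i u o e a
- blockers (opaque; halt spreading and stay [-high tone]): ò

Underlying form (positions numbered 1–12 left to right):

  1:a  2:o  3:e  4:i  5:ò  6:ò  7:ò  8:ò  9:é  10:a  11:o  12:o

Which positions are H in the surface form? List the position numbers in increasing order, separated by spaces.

From /é/ at 9 rightward: 10 /a/ → H; 11 /o/ → H; 12 /o/ → H; word edge.
From /é/ at 9 leftward: 8 /ò/ blocks.
Targets with no active source: positions 1 2 3 4 stay [-high tone].

9 10 11 12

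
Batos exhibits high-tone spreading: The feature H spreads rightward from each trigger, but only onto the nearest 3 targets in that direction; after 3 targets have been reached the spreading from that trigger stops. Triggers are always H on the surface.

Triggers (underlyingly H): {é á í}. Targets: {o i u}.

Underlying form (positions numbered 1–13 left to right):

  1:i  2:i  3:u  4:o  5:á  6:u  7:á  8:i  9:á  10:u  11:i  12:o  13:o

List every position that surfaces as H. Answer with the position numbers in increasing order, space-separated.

From /á/ at 5 rightward: 6 /u/ → H; 7 /á/ is itself a trigger — this domain ends here.
From /á/ at 7 rightward: 8 /i/ → H; 9 /á/ is itself a trigger — this domain ends here.
From /á/ at 9 rightward: 10 /u/ → H; 11 /i/ → H; 12 /o/ → H; bound reached.
Targets with no active source: positions 1 2 3 4 13 stay [-high tone].

5 6 7 8 9 10 11 12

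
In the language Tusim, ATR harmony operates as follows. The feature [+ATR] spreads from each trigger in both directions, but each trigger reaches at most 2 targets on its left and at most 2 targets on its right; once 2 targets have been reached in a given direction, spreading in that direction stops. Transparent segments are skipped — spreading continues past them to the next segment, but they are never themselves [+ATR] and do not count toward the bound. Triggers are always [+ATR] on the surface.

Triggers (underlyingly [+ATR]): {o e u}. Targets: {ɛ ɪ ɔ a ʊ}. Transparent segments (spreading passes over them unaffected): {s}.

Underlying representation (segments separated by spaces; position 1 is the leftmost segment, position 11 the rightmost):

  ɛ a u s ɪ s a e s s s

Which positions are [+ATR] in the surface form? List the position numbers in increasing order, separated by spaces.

From /u/ at 3 rightward: 4 /s/ transparent; 5 /ɪ/ → [+ATR]; 6 /s/ transparent; 7 /a/ → [+ATR]; bound reached.
From /u/ at 3 leftward: 2 /a/ → [+ATR]; 1 /ɛ/ → [+ATR]; bound reached.
From /e/ at 8 rightward: 9 /s/ transparent; 10 /s/ transparent; 11 /s/ transparent; word edge.
From /e/ at 8 leftward: 7 /a/ → [+ATR]; 6 /s/ transparent; 5 /ɪ/ → [+ATR]; bound reached.

1 2 3 5 7 8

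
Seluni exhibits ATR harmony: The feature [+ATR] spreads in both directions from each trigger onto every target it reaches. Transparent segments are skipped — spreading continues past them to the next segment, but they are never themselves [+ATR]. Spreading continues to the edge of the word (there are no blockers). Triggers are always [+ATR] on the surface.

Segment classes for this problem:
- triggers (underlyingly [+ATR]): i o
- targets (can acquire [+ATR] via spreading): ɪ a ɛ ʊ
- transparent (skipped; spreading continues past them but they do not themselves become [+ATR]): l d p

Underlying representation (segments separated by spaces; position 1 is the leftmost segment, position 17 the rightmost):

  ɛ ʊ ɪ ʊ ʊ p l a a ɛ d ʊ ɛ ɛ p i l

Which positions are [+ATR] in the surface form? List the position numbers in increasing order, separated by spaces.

From /i/ at 16 rightward: 17 /l/ transparent; word edge.
From /i/ at 16 leftward: 15 /p/ transparent; 14 /ɛ/ → [+ATR]; 13 /ɛ/ → [+ATR]; 12 /ʊ/ → [+ATR]; 11 /d/ transparent; 10 /ɛ/ → [+ATR]; 9 /a/ → [+ATR]; 8 /a/ → [+ATR]; 7 /l/ transparent; 6 /p/ transparent; 5 /ʊ/ → [+ATR]; 4 /ʊ/ → [+ATR]; 3 /ɪ/ → [+ATR]; 2 /ʊ/ → [+ATR]; 1 /ɛ/ → [+ATR]; word edge.

1 2 3 4 5 8 9 10 12 13 14 16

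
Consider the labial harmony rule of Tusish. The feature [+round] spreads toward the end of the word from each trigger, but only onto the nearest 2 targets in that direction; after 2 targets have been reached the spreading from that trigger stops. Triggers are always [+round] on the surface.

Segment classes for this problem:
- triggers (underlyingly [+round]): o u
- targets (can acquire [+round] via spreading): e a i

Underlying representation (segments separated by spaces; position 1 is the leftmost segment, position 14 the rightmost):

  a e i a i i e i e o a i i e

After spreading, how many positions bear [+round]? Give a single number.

From /o/ at 10 rightward: 11 /a/ → [+round]; 12 /i/ → [+round]; bound reached.
Targets with no active source: positions 1 2 3 4 5 6 7 8 9 13 14 stay [-round].
[+round] positions on the surface: 10 11 12.

3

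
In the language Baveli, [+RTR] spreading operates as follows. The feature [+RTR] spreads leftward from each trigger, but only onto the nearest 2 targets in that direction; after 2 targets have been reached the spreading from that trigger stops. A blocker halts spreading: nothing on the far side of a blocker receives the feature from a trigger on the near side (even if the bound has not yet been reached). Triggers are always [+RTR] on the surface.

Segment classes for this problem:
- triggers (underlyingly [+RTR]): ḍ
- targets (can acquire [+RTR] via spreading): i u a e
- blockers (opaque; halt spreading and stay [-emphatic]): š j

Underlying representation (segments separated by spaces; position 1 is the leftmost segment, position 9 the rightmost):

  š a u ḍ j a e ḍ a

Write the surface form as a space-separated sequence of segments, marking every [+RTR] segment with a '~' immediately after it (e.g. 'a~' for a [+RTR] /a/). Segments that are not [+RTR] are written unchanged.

From /ḍ/ at 4 leftward: 3 /u/ → [+RTR]; 2 /a/ → [+RTR]; bound reached.
From /ḍ/ at 8 leftward: 7 /e/ → [+RTR]; 6 /a/ → [+RTR]; bound reached.
Target with no active source: position 9 stays [-emphatic].
[+RTR] positions on the surface: 2 3 4 6 7 8.

š a~ u~ ḍ~ j a~ e~ ḍ~ a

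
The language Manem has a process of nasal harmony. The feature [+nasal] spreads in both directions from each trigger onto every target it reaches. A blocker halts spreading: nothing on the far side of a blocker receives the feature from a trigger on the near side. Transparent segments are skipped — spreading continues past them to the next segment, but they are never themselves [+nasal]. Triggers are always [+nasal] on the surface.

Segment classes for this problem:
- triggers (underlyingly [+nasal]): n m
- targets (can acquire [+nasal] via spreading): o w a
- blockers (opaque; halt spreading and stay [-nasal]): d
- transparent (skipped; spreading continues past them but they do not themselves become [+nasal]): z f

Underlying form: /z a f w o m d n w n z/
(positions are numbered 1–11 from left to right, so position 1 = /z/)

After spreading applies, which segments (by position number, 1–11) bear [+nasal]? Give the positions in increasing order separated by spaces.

2 4 5 6 8 9 10

From /m/ at 6 rightward: 7 /d/ blocks.
From /m/ at 6 leftward: 5 /o/ → [+nasal]; 4 /w/ → [+nasal]; 3 /f/ transparent; 2 /a/ → [+nasal]; 1 /z/ transparent; word edge.
From /n/ at 8 rightward: 9 /w/ → [+nasal]; 10 /n/ is itself a trigger — this domain ends here.
From /n/ at 8 leftward: 7 /d/ blocks.
From /n/ at 10 rightward: 11 /z/ transparent; word edge.
From /n/ at 10 leftward: 9 /w/ → [+nasal]; 8 /n/ is itself a trigger — this domain ends here.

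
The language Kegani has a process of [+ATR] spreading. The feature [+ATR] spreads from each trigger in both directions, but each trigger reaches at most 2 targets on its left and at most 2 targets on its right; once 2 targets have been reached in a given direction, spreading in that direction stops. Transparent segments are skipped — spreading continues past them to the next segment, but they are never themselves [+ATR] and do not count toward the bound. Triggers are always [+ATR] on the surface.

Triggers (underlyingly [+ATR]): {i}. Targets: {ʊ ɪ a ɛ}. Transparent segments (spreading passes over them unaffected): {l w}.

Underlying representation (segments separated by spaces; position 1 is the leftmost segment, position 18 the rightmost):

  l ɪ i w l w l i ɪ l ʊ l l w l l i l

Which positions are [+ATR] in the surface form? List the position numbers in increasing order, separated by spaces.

2 3 8 9 11 17

From /i/ at 3 rightward: 4 /w/ transparent; 5 /l/ transparent; 6 /w/ transparent; 7 /l/ transparent; 8 /i/ is itself a trigger — this domain ends here.
From /i/ at 3 leftward: 2 /ɪ/ → [+ATR]; 1 /l/ transparent; word edge.
From /i/ at 8 rightward: 9 /ɪ/ → [+ATR]; 10 /l/ transparent; 11 /ʊ/ → [+ATR]; bound reached.
From /i/ at 8 leftward: 7 /l/ transparent; 6 /w/ transparent; 5 /l/ transparent; 4 /w/ transparent; 3 /i/ is itself a trigger — this domain ends here.
From /i/ at 17 rightward: 18 /l/ transparent; word edge.
From /i/ at 17 leftward: 16 /l/ transparent; 15 /l/ transparent; 14 /w/ transparent; 13 /l/ transparent; 12 /l/ transparent; 11 /ʊ/ → [+ATR]; 10 /l/ transparent; 9 /ɪ/ → [+ATR]; bound reached.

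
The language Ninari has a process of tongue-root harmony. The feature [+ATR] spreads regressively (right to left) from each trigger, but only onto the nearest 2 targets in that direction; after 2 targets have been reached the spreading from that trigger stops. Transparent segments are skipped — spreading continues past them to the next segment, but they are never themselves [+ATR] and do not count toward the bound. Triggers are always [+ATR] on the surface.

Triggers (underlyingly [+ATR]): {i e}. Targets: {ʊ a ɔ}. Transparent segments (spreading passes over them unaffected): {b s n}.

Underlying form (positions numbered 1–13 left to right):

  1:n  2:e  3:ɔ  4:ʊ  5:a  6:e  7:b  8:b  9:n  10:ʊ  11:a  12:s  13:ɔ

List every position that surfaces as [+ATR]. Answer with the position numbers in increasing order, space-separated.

From /e/ at 2 leftward: 1 /n/ transparent; word edge.
From /e/ at 6 leftward: 5 /a/ → [+ATR]; 4 /ʊ/ → [+ATR]; bound reached.
Targets with no active source: positions 3 10 11 13 stay [-ATR].

2 4 5 6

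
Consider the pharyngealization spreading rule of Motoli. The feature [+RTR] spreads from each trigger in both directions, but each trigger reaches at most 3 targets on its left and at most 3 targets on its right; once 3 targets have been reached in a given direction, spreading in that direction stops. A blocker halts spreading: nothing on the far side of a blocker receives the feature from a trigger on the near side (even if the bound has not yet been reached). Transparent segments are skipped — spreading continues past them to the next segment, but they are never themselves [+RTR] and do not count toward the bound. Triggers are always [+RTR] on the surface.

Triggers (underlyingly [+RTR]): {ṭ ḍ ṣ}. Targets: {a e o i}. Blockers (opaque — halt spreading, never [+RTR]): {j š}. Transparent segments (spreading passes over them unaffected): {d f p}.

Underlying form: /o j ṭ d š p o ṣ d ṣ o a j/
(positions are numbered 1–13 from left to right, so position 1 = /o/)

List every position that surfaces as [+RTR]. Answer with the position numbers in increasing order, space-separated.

From /ṭ/ at 3 rightward: 4 /d/ transparent; 5 /š/ blocks.
From /ṭ/ at 3 leftward: 2 /j/ blocks.
From /ṣ/ at 8 rightward: 9 /d/ transparent; 10 /ṣ/ is itself a trigger — this domain ends here.
From /ṣ/ at 8 leftward: 7 /o/ → [+RTR]; 6 /p/ transparent; 5 /š/ blocks.
From /ṣ/ at 10 rightward: 11 /o/ → [+RTR]; 12 /a/ → [+RTR]; 13 /j/ blocks.
From /ṣ/ at 10 leftward: 9 /d/ transparent; 8 /ṣ/ is itself a trigger — this domain ends here.
Target with no active source: position 1 stays [-emphatic].

3 7 8 10 11 12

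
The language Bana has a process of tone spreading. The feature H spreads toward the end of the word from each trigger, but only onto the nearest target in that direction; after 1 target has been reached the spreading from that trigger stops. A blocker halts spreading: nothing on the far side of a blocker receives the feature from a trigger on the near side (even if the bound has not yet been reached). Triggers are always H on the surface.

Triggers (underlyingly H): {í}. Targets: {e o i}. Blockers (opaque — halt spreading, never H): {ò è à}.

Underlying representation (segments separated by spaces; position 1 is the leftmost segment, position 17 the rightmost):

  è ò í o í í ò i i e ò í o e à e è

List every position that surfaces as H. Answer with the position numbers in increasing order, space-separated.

3 4 5 6 12 13

From /í/ at 3 rightward: 4 /o/ → H; bound reached.
From /í/ at 5 rightward: 6 /í/ is itself a trigger — this domain ends here.
From /í/ at 6 rightward: 7 /ò/ blocks.
From /í/ at 12 rightward: 13 /o/ → H; bound reached.
Targets with no active source: positions 8 9 10 14 16 stay [-high tone].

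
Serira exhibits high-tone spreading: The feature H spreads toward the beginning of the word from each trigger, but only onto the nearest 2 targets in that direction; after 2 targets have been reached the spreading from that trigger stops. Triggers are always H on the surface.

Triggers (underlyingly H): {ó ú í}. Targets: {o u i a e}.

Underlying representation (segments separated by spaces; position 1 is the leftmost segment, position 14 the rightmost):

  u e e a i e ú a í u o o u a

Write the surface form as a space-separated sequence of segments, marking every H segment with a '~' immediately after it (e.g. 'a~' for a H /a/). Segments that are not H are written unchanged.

u e e a i~ e~ ú~ a~ í~ u o o u a

From /ú/ at 7 leftward: 6 /e/ → H; 5 /i/ → H; bound reached.
From /í/ at 9 leftward: 8 /a/ → H; 7 /ú/ is itself a trigger — this domain ends here.
Targets with no active source: positions 1 2 3 4 10 11 12 13 14 stay [-high tone].
H positions on the surface: 5 6 7 8 9.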